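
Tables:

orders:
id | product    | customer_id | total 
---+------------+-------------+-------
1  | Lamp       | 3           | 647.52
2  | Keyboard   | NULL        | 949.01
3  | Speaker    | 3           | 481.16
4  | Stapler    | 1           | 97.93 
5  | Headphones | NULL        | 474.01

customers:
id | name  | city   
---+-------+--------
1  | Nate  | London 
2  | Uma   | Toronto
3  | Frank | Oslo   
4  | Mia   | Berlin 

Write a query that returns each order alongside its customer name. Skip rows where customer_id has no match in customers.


INNER JOIN keeps only orders rows whose customer_id matches an id in customers. Walk through each order:
  - order 1 (Lamp): customer_id=3 -> matches Frank
  - order 2 (Keyboard): customer_id=NULL, no match -> dropped
  - order 3 (Speaker): customer_id=3 -> matches Frank
  - order 4 (Stapler): customer_id=1 -> matches Nate
  - order 5 (Headphones): customer_id=NULL, no match -> dropped
So 2 of 5 rows are dropped.

SQL:
SELECT a.product, b.name AS customer
FROM orders a
INNER JOIN customers b ON a.customer_id = b.id

Result:
product | customer
--------+---------
Lamp    | Frank   
Speaker | Frank   
Stapler | Nate    


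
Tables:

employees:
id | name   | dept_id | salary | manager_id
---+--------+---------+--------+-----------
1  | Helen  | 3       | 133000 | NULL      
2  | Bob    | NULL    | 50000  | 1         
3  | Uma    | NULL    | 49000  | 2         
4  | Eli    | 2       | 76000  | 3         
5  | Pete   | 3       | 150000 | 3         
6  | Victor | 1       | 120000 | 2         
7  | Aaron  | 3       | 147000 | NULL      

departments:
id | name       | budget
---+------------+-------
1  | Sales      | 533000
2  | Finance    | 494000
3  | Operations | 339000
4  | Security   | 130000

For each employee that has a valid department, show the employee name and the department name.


INNER JOIN keeps only employees rows whose dept_id matches an id in departments. Walk through each employee:
  - employee 1 (Helen): dept_id=3 -> matches Operations
  - employee 2 (Bob): dept_id=NULL, no match -> dropped
  - employee 3 (Uma): dept_id=NULL, no match -> dropped
  - employee 4 (Eli): dept_id=2 -> matches Finance
  - employee 5 (Pete): dept_id=3 -> matches Operations
  - employee 6 (Victor): dept_id=1 -> matches Sales
  - employee 7 (Aaron): dept_id=3 -> matches Operations
So 2 of 7 rows are dropped.

SQL:
SELECT a.name, b.name AS department
FROM employees a
INNER JOIN departments b ON a.dept_id = b.id

Result:
name   | department
-------+-----------
Helen  | Operations
Eli    | Finance   
Pete   | Operations
Victor | Sales     
Aaron  | Operations


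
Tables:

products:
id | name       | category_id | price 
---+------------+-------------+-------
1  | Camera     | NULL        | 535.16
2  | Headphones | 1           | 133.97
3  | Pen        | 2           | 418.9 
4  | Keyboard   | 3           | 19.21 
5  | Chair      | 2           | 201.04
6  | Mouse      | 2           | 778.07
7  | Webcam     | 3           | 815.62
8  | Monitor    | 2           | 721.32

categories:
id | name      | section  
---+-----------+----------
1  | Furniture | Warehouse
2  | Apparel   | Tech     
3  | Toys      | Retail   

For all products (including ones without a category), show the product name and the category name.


LEFT JOIN keeps every row from products (the left table); where category_id has no match in categories, the category columns become NULL. Walk through each product:
  - product 1 (Camera): category_id=NULL, no match -> kept with NULL
  - product 2 (Headphones): category_id=1 -> matches Furniture
  - product 3 (Pen): category_id=2 -> matches Apparel
  - product 4 (Keyboard): category_id=3 -> matches Toys
  - product 5 (Chair): category_id=2 -> matches Apparel
  - product 6 (Mouse): category_id=2 -> matches Apparel
  - product 7 (Webcam): category_id=3 -> matches Toys
  - product 8 (Monitor): category_id=2 -> matches Apparel
All 8 rows appear; 1 has NULL category.

SQL:
SELECT a.name, b.name AS category
FROM products a
LEFT JOIN categories b ON a.category_id = b.id

Result:
name       | category 
-----------+----------
Camera     | NULL     
Headphones | Furniture
Pen        | Apparel  
Keyboard   | Toys     
Chair      | Apparel  
Mouse      | Apparel  
Webcam     | Toys     
Monitor    | Apparel  


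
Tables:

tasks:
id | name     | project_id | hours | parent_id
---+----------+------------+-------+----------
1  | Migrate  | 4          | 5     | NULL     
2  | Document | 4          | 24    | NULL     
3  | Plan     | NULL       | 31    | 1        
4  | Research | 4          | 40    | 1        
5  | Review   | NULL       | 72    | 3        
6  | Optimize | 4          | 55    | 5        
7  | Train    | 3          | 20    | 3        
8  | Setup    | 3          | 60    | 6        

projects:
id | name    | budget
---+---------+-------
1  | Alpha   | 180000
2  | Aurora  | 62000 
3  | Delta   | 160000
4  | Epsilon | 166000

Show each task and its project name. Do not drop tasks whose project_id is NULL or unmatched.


LEFT JOIN keeps every row from tasks (the left table); where project_id has no match in projects, the project columns become NULL. Walk through each task:
  - task 1 (Migrate): project_id=4 -> matches Epsilon
  - task 2 (Document): project_id=4 -> matches Epsilon
  - task 3 (Plan): project_id=NULL, no match -> kept with NULL
  - task 4 (Research): project_id=4 -> matches Epsilon
  - task 5 (Review): project_id=NULL, no match -> kept with NULL
  - task 6 (Optimize): project_id=4 -> matches Epsilon
  - task 7 (Train): project_id=3 -> matches Delta
  - task 8 (Setup): project_id=3 -> matches Delta
All 8 rows appear; 2 have NULL project.

SQL:
SELECT a.name, b.name AS project
FROM tasks a
LEFT JOIN projects b ON a.project_id = b.id

Result:
name     | project
---------+--------
Migrate  | Epsilon
Document | Epsilon
Plan     | NULL   
Research | Epsilon
Review   | NULL   
Optimize | Epsilon
Train    | Delta  
Setup    | Delta  


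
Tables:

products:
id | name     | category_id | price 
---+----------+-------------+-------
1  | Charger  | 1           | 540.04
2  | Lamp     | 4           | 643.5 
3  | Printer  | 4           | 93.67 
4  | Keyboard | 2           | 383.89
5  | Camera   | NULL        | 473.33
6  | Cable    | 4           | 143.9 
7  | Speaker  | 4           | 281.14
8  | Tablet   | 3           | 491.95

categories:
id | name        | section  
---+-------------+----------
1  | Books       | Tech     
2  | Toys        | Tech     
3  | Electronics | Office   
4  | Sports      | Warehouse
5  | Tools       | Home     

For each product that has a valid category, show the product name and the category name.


INNER JOIN keeps only products rows whose category_id matches an id in categories. Walk through each product:
  - product 1 (Charger): category_id=1 -> matches Books
  - product 2 (Lamp): category_id=4 -> matches Sports
  - product 3 (Printer): category_id=4 -> matches Sports
  - product 4 (Keyboard): category_id=2 -> matches Toys
  - product 5 (Camera): category_id=NULL, no match -> dropped
  - product 6 (Cable): category_id=4 -> matches Sports
  - product 7 (Speaker): category_id=4 -> matches Sports
  - product 8 (Tablet): category_id=3 -> matches Electronics
So 1 of 8 rows is dropped.

SQL:
SELECT a.name, b.name AS category
FROM products a
INNER JOIN categories b ON a.category_id = b.id

Result:
name     | category   
---------+------------
Charger  | Books      
Lamp     | Sports     
Printer  | Sports     
Keyboard | Toys       
Cable    | Sports     
Speaker  | Sports     
Tablet   | Electronics


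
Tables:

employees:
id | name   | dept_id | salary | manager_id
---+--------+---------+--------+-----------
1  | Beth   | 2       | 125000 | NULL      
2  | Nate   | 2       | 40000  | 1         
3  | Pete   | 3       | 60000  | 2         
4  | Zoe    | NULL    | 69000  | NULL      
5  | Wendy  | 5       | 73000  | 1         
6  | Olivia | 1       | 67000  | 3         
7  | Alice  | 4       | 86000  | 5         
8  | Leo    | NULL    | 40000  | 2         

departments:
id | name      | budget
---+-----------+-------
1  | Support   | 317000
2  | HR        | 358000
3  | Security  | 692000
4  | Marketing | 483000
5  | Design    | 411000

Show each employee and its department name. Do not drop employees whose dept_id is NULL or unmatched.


LEFT JOIN keeps every row from employees (the left table); where dept_id has no match in departments, the department columns become NULL. Walk through each employee:
  - employee 1 (Beth): dept_id=2 -> matches HR
  - employee 2 (Nate): dept_id=2 -> matches HR
  - employee 3 (Pete): dept_id=3 -> matches Security
  - employee 4 (Zoe): dept_id=NULL, no match -> kept with NULL
  - employee 5 (Wendy): dept_id=5 -> matches Design
  - employee 6 (Olivia): dept_id=1 -> matches Support
  - employee 7 (Alice): dept_id=4 -> matches Marketing
  - employee 8 (Leo): dept_id=NULL, no match -> kept with NULL
All 8 rows appear; 2 have NULL department.

SQL:
SELECT a.name, b.name AS department
FROM employees a
LEFT JOIN departments b ON a.dept_id = b.id

Result:
name   | department
-------+-----------
Beth   | HR        
Nate   | HR        
Pete   | Security  
Zoe    | NULL      
Wendy  | Design    
Olivia | Support   
Alice  | Marketing 
Leo    | NULL      


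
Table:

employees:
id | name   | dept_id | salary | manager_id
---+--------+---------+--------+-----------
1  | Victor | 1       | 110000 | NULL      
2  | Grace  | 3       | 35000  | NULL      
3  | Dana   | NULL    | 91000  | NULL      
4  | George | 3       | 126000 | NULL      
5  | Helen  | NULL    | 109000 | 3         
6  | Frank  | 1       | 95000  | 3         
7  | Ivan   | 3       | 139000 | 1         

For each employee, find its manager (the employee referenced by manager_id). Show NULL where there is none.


This is a self-join: employees is joined to a second copy of itself, matching each row's manager_id to another row's id. Use LEFT JOIN so rows with manager_id=NULL are kept.
  - employee 1 (Victor): manager_id=NULL -> NULL
  - employee 2 (Grace): manager_id=NULL -> NULL
  - employee 3 (Dana): manager_id=NULL -> NULL
  - employee 4 (George): manager_id=NULL -> NULL
  - employee 5 (Helen): manager_id=3 -> Dana
  - employee 6 (Frank): manager_id=3 -> Dana
  - employee 7 (Ivan): manager_id=1 -> Victor

SQL:
SELECT a.name AS item, b.name AS manager
FROM employees a
LEFT JOIN employees b ON a.manager_id = b.id

Result:
item   | manager
-------+--------
Victor | NULL   
Grace  | NULL   
Dana   | NULL   
George | NULL   
Helen  | Dana   
Frank  | Dana   
Ivan   | Victor 


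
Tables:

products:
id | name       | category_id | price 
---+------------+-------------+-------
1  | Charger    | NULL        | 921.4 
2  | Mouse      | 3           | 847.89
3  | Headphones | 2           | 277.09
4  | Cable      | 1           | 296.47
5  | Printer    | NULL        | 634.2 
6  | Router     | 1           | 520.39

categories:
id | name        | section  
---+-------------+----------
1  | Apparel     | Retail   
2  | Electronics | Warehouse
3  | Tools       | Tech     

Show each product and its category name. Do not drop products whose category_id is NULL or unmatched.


LEFT JOIN keeps every row from products (the left table); where category_id has no match in categories, the category columns become NULL. Walk through each product:
  - product 1 (Charger): category_id=NULL, no match -> kept with NULL
  - product 2 (Mouse): category_id=3 -> matches Tools
  - product 3 (Headphones): category_id=2 -> matches Electronics
  - product 4 (Cable): category_id=1 -> matches Apparel
  - product 5 (Printer): category_id=NULL, no match -> kept with NULL
  - product 6 (Router): category_id=1 -> matches Apparel
All 6 rows appear; 2 have NULL category.

SQL:
SELECT a.name, b.name AS category
FROM products a
LEFT JOIN categories b ON a.category_id = b.id

Result:
name       | category   
-----------+------------
Charger    | NULL       
Mouse      | Tools      
Headphones | Electronics
Cable      | Apparel    
Printer    | NULL       
Router     | Apparel    


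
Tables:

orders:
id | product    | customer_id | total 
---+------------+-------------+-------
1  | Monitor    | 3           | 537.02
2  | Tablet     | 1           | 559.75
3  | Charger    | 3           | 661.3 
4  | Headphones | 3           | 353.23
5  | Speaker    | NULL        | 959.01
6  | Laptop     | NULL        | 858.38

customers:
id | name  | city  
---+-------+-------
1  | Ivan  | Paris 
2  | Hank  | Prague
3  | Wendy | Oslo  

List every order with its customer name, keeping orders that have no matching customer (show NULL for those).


LEFT JOIN keeps every row from orders (the left table); where customer_id has no match in customers, the customer columns become NULL. Walk through each order:
  - order 1 (Monitor): customer_id=3 -> matches Wendy
  - order 2 (Tablet): customer_id=1 -> matches Ivan
  - order 3 (Charger): customer_id=3 -> matches Wendy
  - order 4 (Headphones): customer_id=3 -> matches Wendy
  - order 5 (Speaker): customer_id=NULL, no match -> kept with NULL
  - order 6 (Laptop): customer_id=NULL, no match -> kept with NULL
All 6 rows appear; 2 have NULL customer.

SQL:
SELECT a.product, b.name AS customer
FROM orders a
LEFT JOIN customers b ON a.customer_id = b.id

Result:
product    | customer
-----------+---------
Monitor    | Wendy   
Tablet     | Ivan    
Charger    | Wendy   
Headphones | Wendy   
Speaker    | NULL    
Laptop     | NULL    


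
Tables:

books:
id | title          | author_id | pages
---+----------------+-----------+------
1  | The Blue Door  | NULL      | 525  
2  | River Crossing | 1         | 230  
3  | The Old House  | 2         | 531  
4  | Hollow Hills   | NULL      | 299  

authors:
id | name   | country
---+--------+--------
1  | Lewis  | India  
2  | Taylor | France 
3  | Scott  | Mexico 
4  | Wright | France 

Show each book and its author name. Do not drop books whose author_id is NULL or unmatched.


LEFT JOIN keeps every row from books (the left table); where author_id has no match in authors, the author columns become NULL. Walk through each book:
  - book 1 (The Blue Door): author_id=NULL, no match -> kept with NULL
  - book 2 (River Crossing): author_id=1 -> matches Lewis
  - book 3 (The Old House): author_id=2 -> matches Taylor
  - book 4 (Hollow Hills): author_id=NULL, no match -> kept with NULL
All 4 rows appear; 2 have NULL author.

SQL:
SELECT a.title, b.name AS author
FROM books a
LEFT JOIN authors b ON a.author_id = b.id

Result:
title          | author
---------------+-------
The Blue Door  | NULL  
River Crossing | Lewis 
The Old House  | Taylor
Hollow Hills   | NULL  


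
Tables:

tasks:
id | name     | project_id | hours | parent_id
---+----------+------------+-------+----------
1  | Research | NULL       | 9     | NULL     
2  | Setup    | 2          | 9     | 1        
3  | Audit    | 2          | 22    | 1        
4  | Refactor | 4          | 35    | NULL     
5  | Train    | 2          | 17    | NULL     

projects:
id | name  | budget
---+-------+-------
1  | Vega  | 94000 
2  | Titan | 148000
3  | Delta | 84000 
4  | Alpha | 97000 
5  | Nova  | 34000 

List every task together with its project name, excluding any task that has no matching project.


INNER JOIN keeps only tasks rows whose project_id matches an id in projects. Walk through each task:
  - task 1 (Research): project_id=NULL, no match -> dropped
  - task 2 (Setup): project_id=2 -> matches Titan
  - task 3 (Audit): project_id=2 -> matches Titan
  - task 4 (Refactor): project_id=4 -> matches Alpha
  - task 5 (Train): project_id=2 -> matches Titan
So 1 of 5 rows is dropped.

SQL:
SELECT a.name, b.name AS project
FROM tasks a
INNER JOIN projects b ON a.project_id = b.id

Result:
name     | project
---------+--------
Setup    | Titan  
Audit    | Titan  
Refactor | Alpha  
Train    | Titan  


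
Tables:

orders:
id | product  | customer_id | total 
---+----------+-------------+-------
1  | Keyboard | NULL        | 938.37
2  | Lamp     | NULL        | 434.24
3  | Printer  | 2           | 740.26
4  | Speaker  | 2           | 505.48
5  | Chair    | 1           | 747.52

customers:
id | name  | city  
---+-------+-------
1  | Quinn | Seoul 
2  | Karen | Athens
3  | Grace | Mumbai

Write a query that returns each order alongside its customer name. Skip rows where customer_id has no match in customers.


INNER JOIN keeps only orders rows whose customer_id matches an id in customers. Walk through each order:
  - order 1 (Keyboard): customer_id=NULL, no match -> dropped
  - order 2 (Lamp): customer_id=NULL, no match -> dropped
  - order 3 (Printer): customer_id=2 -> matches Karen
  - order 4 (Speaker): customer_id=2 -> matches Karen
  - order 5 (Chair): customer_id=1 -> matches Quinn
So 2 of 5 rows are dropped.

SQL:
SELECT a.product, b.name AS customer
FROM orders a
INNER JOIN customers b ON a.customer_id = b.id

Result:
product | customer
--------+---------
Printer | Karen   
Speaker | Karen   
Chair   | Quinn   


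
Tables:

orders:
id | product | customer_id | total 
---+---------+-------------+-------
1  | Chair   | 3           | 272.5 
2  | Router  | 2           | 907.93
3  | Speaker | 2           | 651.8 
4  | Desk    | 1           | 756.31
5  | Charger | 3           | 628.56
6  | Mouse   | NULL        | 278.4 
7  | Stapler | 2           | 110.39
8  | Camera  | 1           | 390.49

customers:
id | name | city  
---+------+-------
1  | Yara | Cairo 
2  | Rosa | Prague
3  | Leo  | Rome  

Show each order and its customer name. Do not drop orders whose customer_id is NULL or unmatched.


LEFT JOIN keeps every row from orders (the left table); where customer_id has no match in customers, the customer columns become NULL. Walk through each order:
  - order 1 (Chair): customer_id=3 -> matches Leo
  - order 2 (Router): customer_id=2 -> matches Rosa
  - order 3 (Speaker): customer_id=2 -> matches Rosa
  - order 4 (Desk): customer_id=1 -> matches Yara
  - order 5 (Charger): customer_id=3 -> matches Leo
  - order 6 (Mouse): customer_id=NULL, no match -> kept with NULL
  - order 7 (Stapler): customer_id=2 -> matches Rosa
  - order 8 (Camera): customer_id=1 -> matches Yara
All 8 rows appear; 1 has NULL customer.

SQL:
SELECT a.product, b.name AS customer
FROM orders a
LEFT JOIN customers b ON a.customer_id = b.id

Result:
product | customer
--------+---------
Chair   | Leo     
Router  | Rosa    
Speaker | Rosa    
Desk    | Yara    
Charger | Leo     
Mouse   | NULL    
Stapler | Rosa    
Camera  | Yara    


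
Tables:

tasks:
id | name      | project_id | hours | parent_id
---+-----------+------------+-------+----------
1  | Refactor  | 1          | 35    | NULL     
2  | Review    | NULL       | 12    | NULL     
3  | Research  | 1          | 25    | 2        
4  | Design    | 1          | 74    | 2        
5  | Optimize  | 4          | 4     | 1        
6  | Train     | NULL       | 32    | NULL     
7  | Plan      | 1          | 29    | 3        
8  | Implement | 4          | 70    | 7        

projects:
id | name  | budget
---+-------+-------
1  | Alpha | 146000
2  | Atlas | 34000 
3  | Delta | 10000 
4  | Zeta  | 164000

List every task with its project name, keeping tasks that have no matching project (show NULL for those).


LEFT JOIN keeps every row from tasks (the left table); where project_id has no match in projects, the project columns become NULL. Walk through each task:
  - task 1 (Refactor): project_id=1 -> matches Alpha
  - task 2 (Review): project_id=NULL, no match -> kept with NULL
  - task 3 (Research): project_id=1 -> matches Alpha
  - task 4 (Design): project_id=1 -> matches Alpha
  - task 5 (Optimize): project_id=4 -> matches Zeta
  - task 6 (Train): project_id=NULL, no match -> kept with NULL
  - task 7 (Plan): project_id=1 -> matches Alpha
  - task 8 (Implement): project_id=4 -> matches Zeta
All 8 rows appear; 2 have NULL project.

SQL:
SELECT a.name, b.name AS project
FROM tasks a
LEFT JOIN projects b ON a.project_id = b.id

Result:
name      | project
----------+--------
Refactor  | Alpha  
Review    | NULL   
Research  | Alpha  
Design    | Alpha  
Optimize  | Zeta   
Train     | NULL   
Plan      | Alpha  
Implement | Zeta   


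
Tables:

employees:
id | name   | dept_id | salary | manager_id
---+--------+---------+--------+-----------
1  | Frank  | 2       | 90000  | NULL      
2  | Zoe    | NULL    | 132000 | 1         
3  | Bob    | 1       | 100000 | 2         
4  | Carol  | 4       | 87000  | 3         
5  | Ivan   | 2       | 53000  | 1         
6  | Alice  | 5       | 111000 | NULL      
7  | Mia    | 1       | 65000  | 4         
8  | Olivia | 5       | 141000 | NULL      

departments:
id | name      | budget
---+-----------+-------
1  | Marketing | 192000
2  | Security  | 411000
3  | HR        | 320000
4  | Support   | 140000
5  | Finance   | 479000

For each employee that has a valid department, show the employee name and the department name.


INNER JOIN keeps only employees rows whose dept_id matches an id in departments. Walk through each employee:
  - employee 1 (Frank): dept_id=2 -> matches Security
  - employee 2 (Zoe): dept_id=NULL, no match -> dropped
  - employee 3 (Bob): dept_id=1 -> matches Marketing
  - employee 4 (Carol): dept_id=4 -> matches Support
  - employee 5 (Ivan): dept_id=2 -> matches Security
  - employee 6 (Alice): dept_id=5 -> matches Finance
  - employee 7 (Mia): dept_id=1 -> matches Marketing
  - employee 8 (Olivia): dept_id=5 -> matches Finance
So 1 of 8 rows is dropped.

SQL:
SELECT a.name, b.name AS department
FROM employees a
INNER JOIN departments b ON a.dept_id = b.id

Result:
name   | department
-------+-----------
Frank  | Security  
Bob    | Marketing 
Carol  | Support   
Ivan   | Security  
Alice  | Finance   
Mia    | Marketing 
Olivia | Finance   


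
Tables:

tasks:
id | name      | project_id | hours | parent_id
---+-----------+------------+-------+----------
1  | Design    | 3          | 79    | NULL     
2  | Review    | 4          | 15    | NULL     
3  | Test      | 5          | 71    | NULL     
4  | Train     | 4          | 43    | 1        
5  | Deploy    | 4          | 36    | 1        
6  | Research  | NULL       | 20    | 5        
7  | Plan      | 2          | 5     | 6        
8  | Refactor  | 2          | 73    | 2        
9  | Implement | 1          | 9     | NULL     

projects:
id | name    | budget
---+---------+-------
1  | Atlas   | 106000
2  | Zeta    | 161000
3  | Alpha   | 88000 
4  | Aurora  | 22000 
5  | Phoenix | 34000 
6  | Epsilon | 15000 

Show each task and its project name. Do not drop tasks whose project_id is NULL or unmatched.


LEFT JOIN keeps every row from tasks (the left table); where project_id has no match in projects, the project columns become NULL. Walk through each task:
  - task 1 (Design): project_id=3 -> matches Alpha
  - task 2 (Review): project_id=4 -> matches Aurora
  - task 3 (Test): project_id=5 -> matches Phoenix
  - task 4 (Train): project_id=4 -> matches Aurora
  - task 5 (Deploy): project_id=4 -> matches Aurora
  - task 6 (Research): project_id=NULL, no match -> kept with NULL
  - task 7 (Plan): project_id=2 -> matches Zeta
  - task 8 (Refactor): project_id=2 -> matches Zeta
  - task 9 (Implement): project_id=1 -> matches Atlas
All 9 rows appear; 1 has NULL project.

SQL:
SELECT a.name, b.name AS project
FROM tasks a
LEFT JOIN projects b ON a.project_id = b.id

Result:
name      | project
----------+--------
Design    | Alpha  
Review    | Aurora 
Test      | Phoenix
Train     | Aurora 
Deploy    | Aurora 
Research  | NULL   
Plan      | Zeta   
Refactor  | Zeta   
Implement | Atlas  


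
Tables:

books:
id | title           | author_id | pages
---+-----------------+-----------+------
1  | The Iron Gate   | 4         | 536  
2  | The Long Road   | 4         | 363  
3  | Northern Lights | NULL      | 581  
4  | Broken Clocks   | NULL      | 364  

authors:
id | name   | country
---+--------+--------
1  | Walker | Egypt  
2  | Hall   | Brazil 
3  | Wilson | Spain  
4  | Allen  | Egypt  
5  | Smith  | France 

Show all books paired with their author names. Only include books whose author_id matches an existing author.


INNER JOIN keeps only books rows whose author_id matches an id in authors. Walk through each book:
  - book 1 (The Iron Gate): author_id=4 -> matches Allen
  - book 2 (The Long Road): author_id=4 -> matches Allen
  - book 3 (Northern Lights): author_id=NULL, no match -> dropped
  - book 4 (Broken Clocks): author_id=NULL, no match -> dropped
So 2 of 4 rows are dropped.

SQL:
SELECT a.title, b.name AS author
FROM books a
INNER JOIN authors b ON a.author_id = b.id

Result:
title         | author
--------------+-------
The Iron Gate | Allen 
The Long Road | Allen 


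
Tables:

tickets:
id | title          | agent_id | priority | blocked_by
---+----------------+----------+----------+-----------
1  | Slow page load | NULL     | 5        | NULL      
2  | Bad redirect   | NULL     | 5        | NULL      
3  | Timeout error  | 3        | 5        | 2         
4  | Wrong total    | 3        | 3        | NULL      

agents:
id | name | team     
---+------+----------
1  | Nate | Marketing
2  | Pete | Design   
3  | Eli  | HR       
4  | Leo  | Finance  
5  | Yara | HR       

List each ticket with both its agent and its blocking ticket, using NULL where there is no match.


Two LEFT JOINs from the same base table tickets: one to agents via agent_id, one to tickets itself via blocked_by. Both are LEFT so every ticket is preserved.
Match against agents:
  - ticket 1 (Slow page load): agent_id=NULL, no match -> kept with NULL
  - ticket 2 (Bad redirect): agent_id=NULL, no match -> kept with NULL
  - ticket 3 (Timeout error): agent_id=3 -> matches Eli
  - ticket 4 (Wrong total): agent_id=3 -> matches Eli
Match against tickets (self):
  - ticket 1 (Slow page load): blocked_by=NULL -> NULL
  - ticket 2 (Bad redirect): blocked_by=NULL -> NULL
  - ticket 3 (Timeout error): blocked_by=2 -> Bad redirect
  - ticket 4 (Wrong total): blocked_by=NULL -> NULL

SQL:
SELECT a.title, b.name AS agent, c.title AS blocked_by
FROM tickets a
LEFT JOIN agents b ON a.agent_id = b.id
LEFT JOIN tickets c ON a.blocked_by = c.id

Result:
title          | agent | blocked_by  
---------------+-------+-------------
Slow page load | NULL  | NULL        
Bad redirect   | NULL  | NULL        
Timeout error  | Eli   | Bad redirect
Wrong total    | Eli   | NULL        


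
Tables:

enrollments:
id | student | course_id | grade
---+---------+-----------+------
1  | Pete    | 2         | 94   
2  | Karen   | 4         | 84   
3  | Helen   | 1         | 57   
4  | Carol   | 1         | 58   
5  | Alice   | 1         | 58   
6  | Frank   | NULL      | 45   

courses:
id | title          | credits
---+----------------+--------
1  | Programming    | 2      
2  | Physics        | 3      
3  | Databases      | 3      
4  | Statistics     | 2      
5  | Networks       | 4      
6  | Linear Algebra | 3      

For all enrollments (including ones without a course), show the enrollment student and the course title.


LEFT JOIN keeps every row from enrollments (the left table); where course_id has no match in courses, the course columns become NULL. Walk through each enrollment:
  - enrollment 1 (Pete): course_id=2 -> matches Physics
  - enrollment 2 (Karen): course_id=4 -> matches Statistics
  - enrollment 3 (Helen): course_id=1 -> matches Programming
  - enrollment 4 (Carol): course_id=1 -> matches Programming
  - enrollment 5 (Alice): course_id=1 -> matches Programming
  - enrollment 6 (Frank): course_id=NULL, no match -> kept with NULL
All 6 rows appear; 1 has NULL course.

SQL:
SELECT a.student, b.title AS course
FROM enrollments a
LEFT JOIN courses b ON a.course_id = b.id

Result:
student | course     
--------+------------
Pete    | Physics    
Karen   | Statistics 
Helen   | Programming
Carol   | Programming
Alice   | Programming
Frank   | NULL       


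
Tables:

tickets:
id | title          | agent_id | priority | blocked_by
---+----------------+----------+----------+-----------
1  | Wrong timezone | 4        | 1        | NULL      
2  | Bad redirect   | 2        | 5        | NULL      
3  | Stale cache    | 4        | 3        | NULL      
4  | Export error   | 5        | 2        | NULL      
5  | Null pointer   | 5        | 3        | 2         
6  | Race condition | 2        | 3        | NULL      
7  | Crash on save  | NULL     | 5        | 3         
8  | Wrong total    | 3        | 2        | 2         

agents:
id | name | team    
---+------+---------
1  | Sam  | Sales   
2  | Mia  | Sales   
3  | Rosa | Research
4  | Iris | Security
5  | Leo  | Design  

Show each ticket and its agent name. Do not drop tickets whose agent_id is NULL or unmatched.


LEFT JOIN keeps every row from tickets (the left table); where agent_id has no match in agents, the agent columns become NULL. Walk through each ticket:
  - ticket 1 (Wrong timezone): agent_id=4 -> matches Iris
  - ticket 2 (Bad redirect): agent_id=2 -> matches Mia
  - ticket 3 (Stale cache): agent_id=4 -> matches Iris
  - ticket 4 (Export error): agent_id=5 -> matches Leo
  - ticket 5 (Null pointer): agent_id=5 -> matches Leo
  - ticket 6 (Race condition): agent_id=2 -> matches Mia
  - ticket 7 (Crash on save): agent_id=NULL, no match -> kept with NULL
  - ticket 8 (Wrong total): agent_id=3 -> matches Rosa
All 8 rows appear; 1 has NULL agent.

SQL:
SELECT a.title, b.name AS agent
FROM tickets a
LEFT JOIN agents b ON a.agent_id = b.id

Result:
title          | agent
---------------+------
Wrong timezone | Iris 
Bad redirect   | Mia  
Stale cache    | Iris 
Export error   | Leo  
Null pointer   | Leo  
Race condition | Mia  
Crash on save  | NULL 
Wrong total    | Rosa 


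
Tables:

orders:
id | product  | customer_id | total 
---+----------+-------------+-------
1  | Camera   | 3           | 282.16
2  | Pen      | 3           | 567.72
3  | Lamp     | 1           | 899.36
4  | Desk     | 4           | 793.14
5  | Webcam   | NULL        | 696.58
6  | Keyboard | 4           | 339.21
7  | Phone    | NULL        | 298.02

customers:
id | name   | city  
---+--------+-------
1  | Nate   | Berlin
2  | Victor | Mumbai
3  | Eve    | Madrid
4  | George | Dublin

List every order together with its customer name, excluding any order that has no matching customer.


INNER JOIN keeps only orders rows whose customer_id matches an id in customers. Walk through each order:
  - order 1 (Camera): customer_id=3 -> matches Eve
  - order 2 (Pen): customer_id=3 -> matches Eve
  - order 3 (Lamp): customer_id=1 -> matches Nate
  - order 4 (Desk): customer_id=4 -> matches George
  - order 5 (Webcam): customer_id=NULL, no match -> dropped
  - order 6 (Keyboard): customer_id=4 -> matches George
  - order 7 (Phone): customer_id=NULL, no match -> dropped
So 2 of 7 rows are dropped.

SQL:
SELECT a.product, b.name AS customer
FROM orders a
INNER JOIN customers b ON a.customer_id = b.id

Result:
product  | customer
---------+---------
Camera   | Eve     
Pen      | Eve     
Lamp     | Nate    
Desk     | George  
Keyboard | George  


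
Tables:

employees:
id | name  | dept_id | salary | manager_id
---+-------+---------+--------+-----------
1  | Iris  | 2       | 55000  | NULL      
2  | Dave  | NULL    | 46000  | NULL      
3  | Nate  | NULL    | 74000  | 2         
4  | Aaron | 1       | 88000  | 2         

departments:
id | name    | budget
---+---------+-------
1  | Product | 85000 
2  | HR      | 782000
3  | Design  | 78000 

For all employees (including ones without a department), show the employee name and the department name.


LEFT JOIN keeps every row from employees (the left table); where dept_id has no match in departments, the department columns become NULL. Walk through each employee:
  - employee 1 (Iris): dept_id=2 -> matches HR
  - employee 2 (Dave): dept_id=NULL, no match -> kept with NULL
  - employee 3 (Nate): dept_id=NULL, no match -> kept with NULL
  - employee 4 (Aaron): dept_id=1 -> matches Product
All 4 rows appear; 2 have NULL department.

SQL:
SELECT a.name, b.name AS department
FROM employees a
LEFT JOIN departments b ON a.dept_id = b.id

Result:
name  | department
------+-----------
Iris  | HR        
Dave  | NULL      
Nate  | NULL      
Aaron | Product   


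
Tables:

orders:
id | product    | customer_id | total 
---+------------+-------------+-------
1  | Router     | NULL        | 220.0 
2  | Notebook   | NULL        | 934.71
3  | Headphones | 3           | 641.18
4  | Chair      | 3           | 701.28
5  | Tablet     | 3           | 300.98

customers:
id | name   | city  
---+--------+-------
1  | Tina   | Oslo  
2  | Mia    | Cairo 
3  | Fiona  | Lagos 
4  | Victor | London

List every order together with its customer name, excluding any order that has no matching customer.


INNER JOIN keeps only orders rows whose customer_id matches an id in customers. Walk through each order:
  - order 1 (Router): customer_id=NULL, no match -> dropped
  - order 2 (Notebook): customer_id=NULL, no match -> dropped
  - order 3 (Headphones): customer_id=3 -> matches Fiona
  - order 4 (Chair): customer_id=3 -> matches Fiona
  - order 5 (Tablet): customer_id=3 -> matches Fiona
So 2 of 5 rows are dropped.

SQL:
SELECT a.product, b.name AS customer
FROM orders a
INNER JOIN customers b ON a.customer_id = b.id

Result:
product    | customer
-----------+---------
Headphones | Fiona   
Chair      | Fiona   
Tablet     | Fiona   


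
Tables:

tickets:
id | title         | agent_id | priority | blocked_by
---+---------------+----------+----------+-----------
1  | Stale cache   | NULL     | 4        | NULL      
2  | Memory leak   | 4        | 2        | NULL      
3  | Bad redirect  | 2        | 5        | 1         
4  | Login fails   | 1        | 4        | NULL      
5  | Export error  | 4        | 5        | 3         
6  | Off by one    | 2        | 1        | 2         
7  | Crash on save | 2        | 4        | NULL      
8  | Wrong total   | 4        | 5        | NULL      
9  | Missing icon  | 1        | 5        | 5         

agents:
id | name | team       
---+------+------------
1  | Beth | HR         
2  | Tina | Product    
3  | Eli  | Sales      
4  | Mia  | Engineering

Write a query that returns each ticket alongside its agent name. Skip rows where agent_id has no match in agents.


INNER JOIN keeps only tickets rows whose agent_id matches an id in agents. Walk through each ticket:
  - ticket 1 (Stale cache): agent_id=NULL, no match -> dropped
  - ticket 2 (Memory leak): agent_id=4 -> matches Mia
  - ticket 3 (Bad redirect): agent_id=2 -> matches Tina
  - ticket 4 (Login fails): agent_id=1 -> matches Beth
  - ticket 5 (Export error): agent_id=4 -> matches Mia
  - ticket 6 (Off by one): agent_id=2 -> matches Tina
  - ticket 7 (Crash on save): agent_id=2 -> matches Tina
  - ticket 8 (Wrong total): agent_id=4 -> matches Mia
  - ticket 9 (Missing icon): agent_id=1 -> matches Beth
So 1 of 9 rows is dropped.

SQL:
SELECT a.title, b.name AS agent
FROM tickets a
INNER JOIN agents b ON a.agent_id = b.id

Result:
title         | agent
--------------+------
Memory leak   | Mia  
Bad redirect  | Tina 
Login fails   | Beth 
Export error  | Mia  
Off by one    | Tina 
Crash on save | Tina 
Wrong total   | Mia  
Missing icon  | Beth 


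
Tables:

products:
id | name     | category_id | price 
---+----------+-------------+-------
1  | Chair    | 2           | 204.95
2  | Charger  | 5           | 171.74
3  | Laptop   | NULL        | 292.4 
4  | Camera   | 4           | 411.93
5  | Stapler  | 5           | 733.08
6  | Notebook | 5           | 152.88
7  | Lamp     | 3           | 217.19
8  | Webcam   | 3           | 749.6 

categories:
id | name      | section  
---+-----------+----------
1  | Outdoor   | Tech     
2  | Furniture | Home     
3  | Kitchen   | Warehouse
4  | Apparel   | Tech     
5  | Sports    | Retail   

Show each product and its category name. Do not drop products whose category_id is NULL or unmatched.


LEFT JOIN keeps every row from products (the left table); where category_id has no match in categories, the category columns become NULL. Walk through each product:
  - product 1 (Chair): category_id=2 -> matches Furniture
  - product 2 (Charger): category_id=5 -> matches Sports
  - product 3 (Laptop): category_id=NULL, no match -> kept with NULL
  - product 4 (Camera): category_id=4 -> matches Apparel
  - product 5 (Stapler): category_id=5 -> matches Sports
  - product 6 (Notebook): category_id=5 -> matches Sports
  - product 7 (Lamp): category_id=3 -> matches Kitchen
  - product 8 (Webcam): category_id=3 -> matches Kitchen
All 8 rows appear; 1 has NULL category.

SQL:
SELECT a.name, b.name AS category
FROM products a
LEFT JOIN categories b ON a.category_id = b.id

Result:
name     | category 
---------+----------
Chair    | Furniture
Charger  | Sports   
Laptop   | NULL     
Camera   | Apparel  
Stapler  | Sports   
Notebook | Sports   
Lamp     | Kitchen  
Webcam   | Kitchen  


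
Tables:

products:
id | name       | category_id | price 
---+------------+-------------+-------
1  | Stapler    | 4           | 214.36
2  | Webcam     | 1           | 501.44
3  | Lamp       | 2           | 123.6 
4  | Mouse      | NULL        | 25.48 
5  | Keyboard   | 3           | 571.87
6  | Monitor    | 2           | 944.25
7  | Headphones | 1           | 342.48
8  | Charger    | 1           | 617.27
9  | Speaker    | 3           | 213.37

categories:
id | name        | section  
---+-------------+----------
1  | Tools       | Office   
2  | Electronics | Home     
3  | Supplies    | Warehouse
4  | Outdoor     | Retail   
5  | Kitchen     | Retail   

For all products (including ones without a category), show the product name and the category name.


LEFT JOIN keeps every row from products (the left table); where category_id has no match in categories, the category columns become NULL. Walk through each product:
  - product 1 (Stapler): category_id=4 -> matches Outdoor
  - product 2 (Webcam): category_id=1 -> matches Tools
  - product 3 (Lamp): category_id=2 -> matches Electronics
  - product 4 (Mouse): category_id=NULL, no match -> kept with NULL
  - product 5 (Keyboard): category_id=3 -> matches Supplies
  - product 6 (Monitor): category_id=2 -> matches Electronics
  - product 7 (Headphones): category_id=1 -> matches Tools
  - product 8 (Charger): category_id=1 -> matches Tools
  - product 9 (Speaker): category_id=3 -> matches Supplies
All 9 rows appear; 1 has NULL category.

SQL:
SELECT a.name, b.name AS category
FROM products a
LEFT JOIN categories b ON a.category_id = b.id

Result:
name       | category   
-----------+------------
Stapler    | Outdoor    
Webcam     | Tools      
Lamp       | Electronics
Mouse      | NULL       
Keyboard   | Supplies   
Monitor    | Electronics
Headphones | Tools      
Charger    | Tools      
Speaker    | Supplies   


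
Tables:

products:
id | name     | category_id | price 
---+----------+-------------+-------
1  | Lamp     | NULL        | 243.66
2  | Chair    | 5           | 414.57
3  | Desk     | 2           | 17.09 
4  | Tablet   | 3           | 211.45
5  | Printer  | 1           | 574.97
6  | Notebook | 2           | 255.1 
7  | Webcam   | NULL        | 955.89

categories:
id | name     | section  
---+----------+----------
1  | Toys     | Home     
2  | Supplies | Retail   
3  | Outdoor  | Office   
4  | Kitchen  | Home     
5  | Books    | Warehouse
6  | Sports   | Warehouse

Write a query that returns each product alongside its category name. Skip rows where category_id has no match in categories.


INNER JOIN keeps only products rows whose category_id matches an id in categories. Walk through each product:
  - product 1 (Lamp): category_id=NULL, no match -> dropped
  - product 2 (Chair): category_id=5 -> matches Books
  - product 3 (Desk): category_id=2 -> matches Supplies
  - product 4 (Tablet): category_id=3 -> matches Outdoor
  - product 5 (Printer): category_id=1 -> matches Toys
  - product 6 (Notebook): category_id=2 -> matches Supplies
  - product 7 (Webcam): category_id=NULL, no match -> dropped
So 2 of 7 rows are dropped.

SQL:
SELECT a.name, b.name AS category
FROM products a
INNER JOIN categories b ON a.category_id = b.id

Result:
name     | category
---------+---------
Chair    | Books   
Desk     | Supplies
Tablet   | Outdoor 
Printer  | Toys    
Notebook | Supplies


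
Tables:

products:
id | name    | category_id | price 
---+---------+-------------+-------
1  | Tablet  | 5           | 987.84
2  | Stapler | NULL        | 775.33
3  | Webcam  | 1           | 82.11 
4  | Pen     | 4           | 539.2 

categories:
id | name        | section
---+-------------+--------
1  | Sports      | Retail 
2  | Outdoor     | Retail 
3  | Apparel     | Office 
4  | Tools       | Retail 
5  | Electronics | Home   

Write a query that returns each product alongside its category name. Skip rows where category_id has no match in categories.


INNER JOIN keeps only products rows whose category_id matches an id in categories. Walk through each product:
  - product 1 (Tablet): category_id=5 -> matches Electronics
  - product 2 (Stapler): category_id=NULL, no match -> dropped
  - product 3 (Webcam): category_id=1 -> matches Sports
  - product 4 (Pen): category_id=4 -> matches Tools
So 1 of 4 rows is dropped.

SQL:
SELECT a.name, b.name AS category
FROM products a
INNER JOIN categories b ON a.category_id = b.id

Result:
name   | category   
-------+------------
Tablet | Electronics
Webcam | Sports     
Pen    | Tools      
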